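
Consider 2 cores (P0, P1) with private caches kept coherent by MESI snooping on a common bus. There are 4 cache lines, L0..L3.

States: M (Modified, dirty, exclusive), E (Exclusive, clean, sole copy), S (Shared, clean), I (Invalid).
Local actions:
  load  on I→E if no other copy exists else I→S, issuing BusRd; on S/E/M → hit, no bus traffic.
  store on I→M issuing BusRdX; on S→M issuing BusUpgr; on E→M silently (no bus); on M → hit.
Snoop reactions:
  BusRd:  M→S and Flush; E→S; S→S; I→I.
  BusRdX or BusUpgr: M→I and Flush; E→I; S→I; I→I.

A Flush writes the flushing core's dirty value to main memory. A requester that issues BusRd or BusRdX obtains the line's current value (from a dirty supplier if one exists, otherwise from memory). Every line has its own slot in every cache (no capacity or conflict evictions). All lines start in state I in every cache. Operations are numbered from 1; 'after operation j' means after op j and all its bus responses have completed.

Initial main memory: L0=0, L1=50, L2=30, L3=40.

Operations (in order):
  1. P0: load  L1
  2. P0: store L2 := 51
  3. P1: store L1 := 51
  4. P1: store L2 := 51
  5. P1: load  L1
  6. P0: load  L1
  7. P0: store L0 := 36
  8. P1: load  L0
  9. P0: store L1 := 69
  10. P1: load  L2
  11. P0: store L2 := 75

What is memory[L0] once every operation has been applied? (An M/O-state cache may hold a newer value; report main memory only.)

memory[L0] = 36

[1] P0: load  L1 | P0:E(50), P1:I | bus: BusRd
[2] P0: store L2 := 51 | P0:M(51), P1:I | bus: BusRdX
[3] P1: store L1 := 51 | P0:I, P1:M(51) | bus: BusRdX
[4] P1: store L2 := 51 | P0:I, P1:M(51) | bus: BusRdX,Flush
[5] P1: load  L1 | P0:I, P1:M(51) | bus: none
[6] P0: load  L1 | P0:S(51), P1:S(51) | bus: BusRd,Flush
[7] P0: store L0 := 36 | P0:M(36), P1:I | bus: BusRdX
[8] P1: load  L0 | P0:S(36), P1:S(36) | bus: BusRd,Flush
[9] P0: store L1 := 69 | P0:M(69), P1:I | bus: BusUpgr
[10] P1: load  L2 | P0:I, P1:M(51) | bus: none
[11] P0: store L2 := 75 | P0:M(75), P1:I | bus: BusRdX,Flush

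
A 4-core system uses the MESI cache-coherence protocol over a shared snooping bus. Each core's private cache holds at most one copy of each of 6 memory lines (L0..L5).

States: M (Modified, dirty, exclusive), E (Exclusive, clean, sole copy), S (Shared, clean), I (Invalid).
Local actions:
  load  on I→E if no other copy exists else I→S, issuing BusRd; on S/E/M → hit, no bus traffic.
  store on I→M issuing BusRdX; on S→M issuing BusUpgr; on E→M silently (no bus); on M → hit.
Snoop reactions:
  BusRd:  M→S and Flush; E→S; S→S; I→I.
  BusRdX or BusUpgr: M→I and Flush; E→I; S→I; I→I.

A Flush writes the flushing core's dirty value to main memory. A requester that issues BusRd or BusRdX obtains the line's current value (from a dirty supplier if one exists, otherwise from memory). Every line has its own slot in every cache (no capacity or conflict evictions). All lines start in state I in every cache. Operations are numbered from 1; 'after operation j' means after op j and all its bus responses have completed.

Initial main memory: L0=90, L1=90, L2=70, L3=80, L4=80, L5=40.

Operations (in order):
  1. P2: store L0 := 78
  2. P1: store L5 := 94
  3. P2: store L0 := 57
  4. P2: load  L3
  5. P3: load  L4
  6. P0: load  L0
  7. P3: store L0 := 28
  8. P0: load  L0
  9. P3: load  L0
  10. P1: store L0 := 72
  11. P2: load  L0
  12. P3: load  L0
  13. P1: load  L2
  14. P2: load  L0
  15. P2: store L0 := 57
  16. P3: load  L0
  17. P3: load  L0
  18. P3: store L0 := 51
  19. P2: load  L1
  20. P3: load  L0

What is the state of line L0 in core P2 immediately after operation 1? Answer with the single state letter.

state = M

step 1: P2: store L0 := 78  ⟶  IIMI  (L0)  txn=BusRdX  M[L0]=90
step 2: P1: store L5 := 94  ⟶  IMII  (L5)  txn=BusRdX  M[L5]=40
step 3: P2: store L0 := 57  ⟶  IIMI  (L0)  txn=∅  M[L0]=90
step 4: P2: load  L3  ⟶  IIEI  (L3)  txn=BusRd  M[L3]=80
step 5: P3: load  L4  ⟶  IIIE  (L4)  txn=BusRd  M[L4]=80
step 6: P0: load  L0  ⟶  SISI  (L0)  txn=BusRd+Flush  M[L0]=57
step 7: P3: store L0 := 28  ⟶  IIIM  (L0)  txn=BusRdX  M[L0]=57
step 8: P0: load  L0  ⟶  SIIS  (L0)  txn=BusRd+Flush  M[L0]=28
step 9: P3: load  L0  ⟶  SIIS  (L0)  txn=∅  M[L0]=28
step 10: P1: store L0 := 72  ⟶  IMII  (L0)  txn=BusRdX  M[L0]=28
step 11: P2: load  L0  ⟶  ISSI  (L0)  txn=BusRd+Flush  M[L0]=72
step 12: P3: load  L0  ⟶  ISSS  (L0)  txn=BusRd  M[L0]=72
step 13: P1: load  L2  ⟶  IEII  (L2)  txn=BusRd  M[L2]=70
step 14: P2: load  L0  ⟶  ISSS  (L0)  txn=∅  M[L0]=72
step 15: P2: store L0 := 57  ⟶  IIMI  (L0)  txn=BusUpgr  M[L0]=72
step 16: P3: load  L0  ⟶  IISS  (L0)  txn=BusRd+Flush  M[L0]=57
step 17: P3: load  L0  ⟶  IISS  (L0)  txn=∅  M[L0]=57
step 18: P3: store L0 := 51  ⟶  IIIM  (L0)  txn=BusUpgr  M[L0]=57
step 19: P2: load  L1  ⟶  IIEI  (L1)  txn=BusRd  M[L1]=90
step 20: P3: load  L0  ⟶  IIIM  (L0)  txn=∅  M[L0]=57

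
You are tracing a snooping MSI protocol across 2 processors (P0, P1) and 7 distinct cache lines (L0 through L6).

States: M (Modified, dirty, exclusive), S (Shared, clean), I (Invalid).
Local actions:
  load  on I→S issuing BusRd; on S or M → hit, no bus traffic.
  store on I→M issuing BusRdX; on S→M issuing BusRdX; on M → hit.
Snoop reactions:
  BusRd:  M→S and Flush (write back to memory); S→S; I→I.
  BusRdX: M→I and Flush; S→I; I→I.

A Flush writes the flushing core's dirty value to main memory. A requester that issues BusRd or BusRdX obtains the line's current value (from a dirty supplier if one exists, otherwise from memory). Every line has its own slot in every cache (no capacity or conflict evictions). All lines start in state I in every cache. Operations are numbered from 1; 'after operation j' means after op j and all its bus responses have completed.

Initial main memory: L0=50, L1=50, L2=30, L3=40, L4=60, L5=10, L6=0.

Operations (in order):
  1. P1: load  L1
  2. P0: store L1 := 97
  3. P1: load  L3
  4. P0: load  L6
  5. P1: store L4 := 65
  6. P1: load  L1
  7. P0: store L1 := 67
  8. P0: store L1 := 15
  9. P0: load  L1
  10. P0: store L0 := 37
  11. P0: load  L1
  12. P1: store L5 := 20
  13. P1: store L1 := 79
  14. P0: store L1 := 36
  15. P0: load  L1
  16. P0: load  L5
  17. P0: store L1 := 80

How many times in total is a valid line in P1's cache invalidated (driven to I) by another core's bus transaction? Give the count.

invalidations = 3

step 1: P1: load  L1  ⟶  IS  (L1)  txn=BusRd  M[L1]=50
step 2: P0: store L1 := 97  ⟶  MI  (L1)  txn=BusRdX  M[L1]=50
step 3: P1: load  L3  ⟶  IS  (L3)  txn=BusRd  M[L3]=40
step 4: P0: load  L6  ⟶  SI  (L6)  txn=BusRd  M[L6]=0
step 5: P1: store L4 := 65  ⟶  IM  (L4)  txn=BusRdX  M[L4]=60
step 6: P1: load  L1  ⟶  SS  (L1)  txn=BusRd+Flush  M[L1]=97
step 7: P0: store L1 := 67  ⟶  MI  (L1)  txn=BusRdX  M[L1]=97
step 8: P0: store L1 := 15  ⟶  MI  (L1)  txn=∅  M[L1]=97
step 9: P0: load  L1  ⟶  MI  (L1)  txn=∅  M[L1]=97
step 10: P0: store L0 := 37  ⟶  MI  (L0)  txn=BusRdX  M[L0]=50
step 11: P0: load  L1  ⟶  MI  (L1)  txn=∅  M[L1]=97
step 12: P1: store L5 := 20  ⟶  IM  (L5)  txn=BusRdX  M[L5]=10
step 13: P1: store L1 := 79  ⟶  IM  (L1)  txn=BusRdX+Flush  M[L1]=15
step 14: P0: store L1 := 36  ⟶  MI  (L1)  txn=BusRdX+Flush  M[L1]=79
step 15: P0: load  L1  ⟶  MI  (L1)  txn=∅  M[L1]=79
step 16: P0: load  L5  ⟶  SS  (L5)  txn=BusRd+Flush  M[L5]=20
step 17: P0: store L1 := 80  ⟶  MI  (L1)  txn=∅  M[L1]=79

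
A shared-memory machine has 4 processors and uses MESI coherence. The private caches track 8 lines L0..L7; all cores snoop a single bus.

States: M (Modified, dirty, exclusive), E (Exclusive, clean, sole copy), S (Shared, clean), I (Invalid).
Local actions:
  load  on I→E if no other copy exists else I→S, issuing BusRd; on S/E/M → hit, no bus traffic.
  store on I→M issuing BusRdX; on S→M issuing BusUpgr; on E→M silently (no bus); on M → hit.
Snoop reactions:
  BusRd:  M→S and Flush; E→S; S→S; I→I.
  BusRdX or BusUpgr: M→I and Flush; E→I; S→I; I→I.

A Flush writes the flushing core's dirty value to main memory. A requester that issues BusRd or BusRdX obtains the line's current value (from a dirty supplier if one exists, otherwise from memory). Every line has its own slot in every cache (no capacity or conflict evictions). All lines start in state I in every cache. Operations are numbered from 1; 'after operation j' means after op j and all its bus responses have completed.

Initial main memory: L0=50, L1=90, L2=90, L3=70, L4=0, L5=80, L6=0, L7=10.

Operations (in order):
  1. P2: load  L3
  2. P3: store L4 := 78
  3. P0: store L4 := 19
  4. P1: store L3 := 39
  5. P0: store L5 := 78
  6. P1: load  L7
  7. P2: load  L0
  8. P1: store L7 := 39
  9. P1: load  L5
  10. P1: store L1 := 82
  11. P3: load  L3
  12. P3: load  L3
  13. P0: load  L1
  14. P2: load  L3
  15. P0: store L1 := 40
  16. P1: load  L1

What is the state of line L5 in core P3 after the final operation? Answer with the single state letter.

state = I

1. P2: load  L3  bus=[BusRd]  L3: P0=I P1=I P2=E P3=I  mem[L3]=70
2. P3: store L4 := 78  bus=[BusRdX]  L4: P0=I P1=I P2=I P3=M  mem[L4]=0
3. P0: store L4 := 19  bus=[BusRdX,Flush]  L4: P0=M P1=I P2=I P3=I  mem[L4]=78
4. P1: store L3 := 39  bus=[BusRdX]  L3: P0=I P1=M P2=I P3=I  mem[L3]=70
5. P0: store L5 := 78  bus=[BusRdX]  L5: P0=M P1=I P2=I P3=I  mem[L5]=80
6. P1: load  L7  bus=[BusRd]  L7: P0=I P1=E P2=I P3=I  mem[L7]=10
7. P2: load  L0  bus=[BusRd]  L0: P0=I P1=I P2=E P3=I  mem[L0]=50
8. P1: store L7 := 39  bus=[-]  L7: P0=I P1=M P2=I P3=I  mem[L7]=10
9. P1: load  L5  bus=[BusRd,Flush]  L5: P0=S P1=S P2=I P3=I  mem[L5]=78
10. P1: store L1 := 82  bus=[BusRdX]  L1: P0=I P1=M P2=I P3=I  mem[L1]=90
11. P3: load  L3  bus=[BusRd,Flush]  L3: P0=I P1=S P2=I P3=S  mem[L3]=39
12. P3: load  L3  bus=[-]  L3: P0=I P1=S P2=I P3=S  mem[L3]=39
13. P0: load  L1  bus=[BusRd,Flush]  L1: P0=S P1=S P2=I P3=I  mem[L1]=82
14. P2: load  L3  bus=[BusRd]  L3: P0=I P1=S P2=S P3=S  mem[L3]=39
15. P0: store L1 := 40  bus=[BusUpgr]  L1: P0=M P1=I P2=I P3=I  mem[L1]=82
16. P1: load  L1  bus=[BusRd,Flush]  L1: P0=S P1=S P2=I P3=I  mem[L1]=40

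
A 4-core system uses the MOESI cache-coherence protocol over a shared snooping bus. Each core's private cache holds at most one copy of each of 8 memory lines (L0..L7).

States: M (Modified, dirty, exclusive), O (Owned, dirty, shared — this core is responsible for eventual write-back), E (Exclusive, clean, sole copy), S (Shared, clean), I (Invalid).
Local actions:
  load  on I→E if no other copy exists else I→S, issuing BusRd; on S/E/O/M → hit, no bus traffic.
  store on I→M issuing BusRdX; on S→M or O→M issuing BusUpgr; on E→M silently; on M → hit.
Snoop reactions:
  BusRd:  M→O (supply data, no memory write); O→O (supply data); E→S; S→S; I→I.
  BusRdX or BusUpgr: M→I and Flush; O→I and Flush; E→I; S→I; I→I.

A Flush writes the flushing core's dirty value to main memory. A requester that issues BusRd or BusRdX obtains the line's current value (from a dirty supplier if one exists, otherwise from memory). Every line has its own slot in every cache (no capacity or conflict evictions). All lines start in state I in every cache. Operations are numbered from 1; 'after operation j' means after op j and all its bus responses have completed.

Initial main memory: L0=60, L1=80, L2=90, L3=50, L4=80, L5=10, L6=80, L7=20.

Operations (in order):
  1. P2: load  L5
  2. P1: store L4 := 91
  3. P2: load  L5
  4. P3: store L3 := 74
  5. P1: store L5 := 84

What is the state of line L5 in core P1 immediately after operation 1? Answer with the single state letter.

step 1: P2: load  L5  ⟶  IIEI  (L5)  txn=BusRd  M[L5]=10
step 2: P1: store L4 := 91  ⟶  IMII  (L4)  txn=BusRdX  M[L4]=80
step 3: P2: load  L5  ⟶  IIEI  (L5)  txn=∅  M[L5]=10
step 4: P3: store L3 := 74  ⟶  IIIM  (L3)  txn=BusRdX  M[L3]=50
step 5: P1: store L5 := 84  ⟶  IMII  (L5)  txn=BusRdX  M[L5]=10

state = I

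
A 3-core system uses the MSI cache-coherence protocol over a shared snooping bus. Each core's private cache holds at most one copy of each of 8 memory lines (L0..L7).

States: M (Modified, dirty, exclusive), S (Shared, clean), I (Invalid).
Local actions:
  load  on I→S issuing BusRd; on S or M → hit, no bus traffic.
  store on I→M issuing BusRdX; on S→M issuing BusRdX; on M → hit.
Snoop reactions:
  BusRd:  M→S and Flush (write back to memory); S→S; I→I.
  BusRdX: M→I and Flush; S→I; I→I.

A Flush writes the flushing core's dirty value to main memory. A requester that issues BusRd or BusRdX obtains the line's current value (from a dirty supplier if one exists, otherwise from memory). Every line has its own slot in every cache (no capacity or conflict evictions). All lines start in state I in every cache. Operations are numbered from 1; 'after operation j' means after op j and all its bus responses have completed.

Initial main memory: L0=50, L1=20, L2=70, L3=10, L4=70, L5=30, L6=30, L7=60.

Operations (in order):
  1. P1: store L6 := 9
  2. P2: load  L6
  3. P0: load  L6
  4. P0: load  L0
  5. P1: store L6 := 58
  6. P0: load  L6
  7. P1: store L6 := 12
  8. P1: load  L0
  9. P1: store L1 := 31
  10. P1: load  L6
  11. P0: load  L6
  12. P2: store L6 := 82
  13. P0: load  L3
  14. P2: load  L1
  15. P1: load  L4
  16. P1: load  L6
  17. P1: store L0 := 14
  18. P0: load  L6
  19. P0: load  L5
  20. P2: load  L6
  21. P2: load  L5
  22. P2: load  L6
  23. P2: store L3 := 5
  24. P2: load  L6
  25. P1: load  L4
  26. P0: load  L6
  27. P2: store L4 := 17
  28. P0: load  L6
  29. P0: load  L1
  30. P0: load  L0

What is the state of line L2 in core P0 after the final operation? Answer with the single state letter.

  op1 P1: store L6 := 9 → I/M/I on L6; bus BusRdX; mem=30
  op2 P2: load  L6 → I/S/S on L6; bus BusRd Flush; mem=9
  op3 P0: load  L6 → S/S/S on L6; bus BusRd; mem=9
  op4 P0: load  L0 → S/I/I on L0; bus BusRd; mem=50
  op5 P1: store L6 := 58 → I/M/I on L6; bus BusRdX; mem=9
  op6 P0: load  L6 → S/S/I on L6; bus BusRd Flush; mem=58
  op7 P1: store L6 := 12 → I/M/I on L6; bus BusRdX; mem=58
  op8 P1: load  L0 → S/S/I on L0; bus BusRd; mem=50
  op9 P1: store L1 := 31 → I/M/I on L1; bus BusRdX; mem=20
  op10 P1: load  L6 → I/M/I on L6; bus (none); mem=58
  op11 P0: load  L6 → S/S/I on L6; bus BusRd Flush; mem=12
  op12 P2: store L6 := 82 → I/I/M on L6; bus BusRdX; mem=12
  op13 P0: load  L3 → S/I/I on L3; bus BusRd; mem=10
  op14 P2: load  L1 → I/S/S on L1; bus BusRd Flush; mem=31
  op15 P1: load  L4 → I/S/I on L4; bus BusRd; mem=70
  op16 P1: load  L6 → I/S/S on L6; bus BusRd Flush; mem=82
  op17 P1: store L0 := 14 → I/M/I on L0; bus BusRdX; mem=50
  op18 P0: load  L6 → S/S/S on L6; bus BusRd; mem=82
  op19 P0: load  L5 → S/I/I on L5; bus BusRd; mem=30
  op20 P2: load  L6 → S/S/S on L6; bus (none); mem=82
  op21 P2: load  L5 → S/I/S on L5; bus BusRd; mem=30
  op22 P2: load  L6 → S/S/S on L6; bus (none); mem=82
  op23 P2: store L3 := 5 → I/I/M on L3; bus BusRdX; mem=10
  op24 P2: load  L6 → S/S/S on L6; bus (none); mem=82
  op25 P1: load  L4 → I/S/I on L4; bus (none); mem=70
  op26 P0: load  L6 → S/S/S on L6; bus (none); mem=82
  op27 P2: store L4 := 17 → I/I/M on L4; bus BusRdX; mem=70
  op28 P0: load  L6 → S/S/S on L6; bus (none); mem=82
  op29 P0: load  L1 → S/S/S on L1; bus BusRd; mem=31
  op30 P0: load  L0 → S/S/I on L0; bus BusRd Flush; mem=14

state = I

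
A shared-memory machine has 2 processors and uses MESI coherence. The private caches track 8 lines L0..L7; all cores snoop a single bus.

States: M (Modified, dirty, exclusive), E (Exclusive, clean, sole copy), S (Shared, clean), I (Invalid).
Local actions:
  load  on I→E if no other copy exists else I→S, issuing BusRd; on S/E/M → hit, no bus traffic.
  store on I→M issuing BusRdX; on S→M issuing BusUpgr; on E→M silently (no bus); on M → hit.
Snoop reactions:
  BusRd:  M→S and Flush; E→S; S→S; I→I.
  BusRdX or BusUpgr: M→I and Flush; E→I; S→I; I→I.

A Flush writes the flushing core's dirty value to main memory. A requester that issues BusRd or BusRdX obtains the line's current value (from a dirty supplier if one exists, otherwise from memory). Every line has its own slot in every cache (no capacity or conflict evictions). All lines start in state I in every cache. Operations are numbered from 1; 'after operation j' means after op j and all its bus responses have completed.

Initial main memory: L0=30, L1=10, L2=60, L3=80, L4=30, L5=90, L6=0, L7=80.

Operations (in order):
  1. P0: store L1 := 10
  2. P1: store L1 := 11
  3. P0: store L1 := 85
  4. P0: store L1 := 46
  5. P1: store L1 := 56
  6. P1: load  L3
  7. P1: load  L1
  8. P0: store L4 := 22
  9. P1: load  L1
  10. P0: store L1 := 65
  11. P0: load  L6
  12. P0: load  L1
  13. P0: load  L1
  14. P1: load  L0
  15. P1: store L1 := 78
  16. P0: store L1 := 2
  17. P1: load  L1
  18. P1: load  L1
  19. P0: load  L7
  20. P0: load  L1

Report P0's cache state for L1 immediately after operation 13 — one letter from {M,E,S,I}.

state = M

1. P0: store L1 := 10  bus=[BusRdX]  L1: P0=M P1=I  mem[L1]=10
2. P1: store L1 := 11  bus=[BusRdX,Flush]  L1: P0=I P1=M  mem[L1]=10
3. P0: store L1 := 85  bus=[BusRdX,Flush]  L1: P0=M P1=I  mem[L1]=11
4. P0: store L1 := 46  bus=[-]  L1: P0=M P1=I  mem[L1]=11
5. P1: store L1 := 56  bus=[BusRdX,Flush]  L1: P0=I P1=M  mem[L1]=46
6. P1: load  L3  bus=[BusRd]  L3: P0=I P1=E  mem[L3]=80
7. P1: load  L1  bus=[-]  L1: P0=I P1=M  mem[L1]=46
8. P0: store L4 := 22  bus=[BusRdX]  L4: P0=M P1=I  mem[L4]=30
9. P1: load  L1  bus=[-]  L1: P0=I P1=M  mem[L1]=46
10. P0: store L1 := 65  bus=[BusRdX,Flush]  L1: P0=M P1=I  mem[L1]=56
11. P0: load  L6  bus=[BusRd]  L6: P0=E P1=I  mem[L6]=0
12. P0: load  L1  bus=[-]  L1: P0=M P1=I  mem[L1]=56
13. P0: load  L1  bus=[-]  L1: P0=M P1=I  mem[L1]=56
14. P1: load  L0  bus=[BusRd]  L0: P0=I P1=E  mem[L0]=30
15. P1: store L1 := 78  bus=[BusRdX,Flush]  L1: P0=I P1=M  mem[L1]=65
16. P0: store L1 := 2  bus=[BusRdX,Flush]  L1: P0=M P1=I  mem[L1]=78
17. P1: load  L1  bus=[BusRd,Flush]  L1: P0=S P1=S  mem[L1]=2
18. P1: load  L1  bus=[-]  L1: P0=S P1=S  mem[L1]=2
19. P0: load  L7  bus=[BusRd]  L7: P0=E P1=I  mem[L7]=80
20. P0: load  L1  bus=[-]  L1: P0=S P1=S  mem[L1]=2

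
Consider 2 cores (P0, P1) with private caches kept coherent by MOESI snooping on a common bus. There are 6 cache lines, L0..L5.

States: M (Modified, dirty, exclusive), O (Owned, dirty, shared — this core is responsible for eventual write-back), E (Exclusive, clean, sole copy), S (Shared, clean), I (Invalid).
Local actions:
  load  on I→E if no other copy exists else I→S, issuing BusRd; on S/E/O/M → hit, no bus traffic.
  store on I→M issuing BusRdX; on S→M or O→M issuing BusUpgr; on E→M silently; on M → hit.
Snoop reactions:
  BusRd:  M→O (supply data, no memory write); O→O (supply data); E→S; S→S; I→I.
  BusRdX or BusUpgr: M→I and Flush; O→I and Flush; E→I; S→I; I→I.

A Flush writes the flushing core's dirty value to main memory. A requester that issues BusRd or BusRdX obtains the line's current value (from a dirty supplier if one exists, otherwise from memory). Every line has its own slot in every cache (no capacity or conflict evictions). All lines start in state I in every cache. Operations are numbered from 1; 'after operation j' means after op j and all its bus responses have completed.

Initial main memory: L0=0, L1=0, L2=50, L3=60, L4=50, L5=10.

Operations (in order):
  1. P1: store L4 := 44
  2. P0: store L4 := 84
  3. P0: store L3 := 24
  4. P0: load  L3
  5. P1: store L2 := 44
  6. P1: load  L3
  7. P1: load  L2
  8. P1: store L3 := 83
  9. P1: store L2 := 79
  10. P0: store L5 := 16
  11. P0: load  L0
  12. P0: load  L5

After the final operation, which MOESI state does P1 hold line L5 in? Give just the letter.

state = I

1. P1: store L4 := 44  bus=[BusRdX]  L4: P0=I P1=M  mem[L4]=50
2. P0: store L4 := 84  bus=[BusRdX,Flush]  L4: P0=M P1=I  mem[L4]=44
3. P0: store L3 := 24  bus=[BusRdX]  L3: P0=M P1=I  mem[L3]=60
4. P0: load  L3  bus=[-]  L3: P0=M P1=I  mem[L3]=60
5. P1: store L2 := 44  bus=[BusRdX]  L2: P0=I P1=M  mem[L2]=50
6. P1: load  L3  bus=[BusRd]  L3: P0=O P1=S  mem[L3]=60
7. P1: load  L2  bus=[-]  L2: P0=I P1=M  mem[L2]=50
8. P1: store L3 := 83  bus=[BusUpgr,Flush]  L3: P0=I P1=M  mem[L3]=24
9. P1: store L2 := 79  bus=[-]  L2: P0=I P1=M  mem[L2]=50
10. P0: store L5 := 16  bus=[BusRdX]  L5: P0=M P1=I  mem[L5]=10
11. P0: load  L0  bus=[BusRd]  L0: P0=E P1=I  mem[L0]=0
12. P0: load  L5  bus=[-]  L5: P0=M P1=I  mem[L5]=10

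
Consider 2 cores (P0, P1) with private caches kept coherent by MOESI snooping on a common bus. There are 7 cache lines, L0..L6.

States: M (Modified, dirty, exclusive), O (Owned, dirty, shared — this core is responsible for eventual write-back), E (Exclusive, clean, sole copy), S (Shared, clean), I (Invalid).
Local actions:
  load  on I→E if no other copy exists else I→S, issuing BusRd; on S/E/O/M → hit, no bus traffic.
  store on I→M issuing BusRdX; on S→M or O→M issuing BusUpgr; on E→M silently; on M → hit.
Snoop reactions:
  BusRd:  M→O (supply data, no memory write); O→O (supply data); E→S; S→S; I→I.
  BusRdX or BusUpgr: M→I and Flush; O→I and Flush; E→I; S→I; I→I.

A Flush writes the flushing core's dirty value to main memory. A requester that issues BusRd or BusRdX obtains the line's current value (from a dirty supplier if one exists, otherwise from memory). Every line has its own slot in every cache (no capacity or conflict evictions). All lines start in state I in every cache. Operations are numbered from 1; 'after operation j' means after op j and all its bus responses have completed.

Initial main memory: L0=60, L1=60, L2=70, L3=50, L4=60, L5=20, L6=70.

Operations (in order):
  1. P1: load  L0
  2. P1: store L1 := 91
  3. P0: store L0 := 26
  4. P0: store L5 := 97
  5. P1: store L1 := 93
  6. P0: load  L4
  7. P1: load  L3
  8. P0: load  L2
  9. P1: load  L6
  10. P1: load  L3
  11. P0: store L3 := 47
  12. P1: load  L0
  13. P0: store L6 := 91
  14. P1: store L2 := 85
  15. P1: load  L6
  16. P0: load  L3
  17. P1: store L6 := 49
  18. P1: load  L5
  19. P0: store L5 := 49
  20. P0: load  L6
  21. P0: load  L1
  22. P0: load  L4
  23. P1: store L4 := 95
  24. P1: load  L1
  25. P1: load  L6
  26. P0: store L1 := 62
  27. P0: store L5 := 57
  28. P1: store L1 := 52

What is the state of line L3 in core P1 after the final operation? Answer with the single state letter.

state = I

1. P1: load  L0  bus=[BusRd]  L0: P0=I P1=E  mem[L0]=60
2. P1: store L1 := 91  bus=[BusRdX]  L1: P0=I P1=M  mem[L1]=60
3. P0: store L0 := 26  bus=[BusRdX]  L0: P0=M P1=I  mem[L0]=60
4. P0: store L5 := 97  bus=[BusRdX]  L5: P0=M P1=I  mem[L5]=20
5. P1: store L1 := 93  bus=[-]  L1: P0=I P1=M  mem[L1]=60
6. P0: load  L4  bus=[BusRd]  L4: P0=E P1=I  mem[L4]=60
7. P1: load  L3  bus=[BusRd]  L3: P0=I P1=E  mem[L3]=50
8. P0: load  L2  bus=[BusRd]  L2: P0=E P1=I  mem[L2]=70
9. P1: load  L6  bus=[BusRd]  L6: P0=I P1=E  mem[L6]=70
10. P1: load  L3  bus=[-]  L3: P0=I P1=E  mem[L3]=50
11. P0: store L3 := 47  bus=[BusRdX]  L3: P0=M P1=I  mem[L3]=50
12. P1: load  L0  bus=[BusRd]  L0: P0=O P1=S  mem[L0]=60
13. P0: store L6 := 91  bus=[BusRdX]  L6: P0=M P1=I  mem[L6]=70
14. P1: store L2 := 85  bus=[BusRdX]  L2: P0=I P1=M  mem[L2]=70
15. P1: load  L6  bus=[BusRd]  L6: P0=O P1=S  mem[L6]=70
16. P0: load  L3  bus=[-]  L3: P0=M P1=I  mem[L3]=50
17. P1: store L6 := 49  bus=[BusUpgr,Flush]  L6: P0=I P1=M  mem[L6]=91
18. P1: load  L5  bus=[BusRd]  L5: P0=O P1=S  mem[L5]=20
19. P0: store L5 := 49  bus=[BusUpgr]  L5: P0=M P1=I  mem[L5]=20
20. P0: load  L6  bus=[BusRd]  L6: P0=S P1=O  mem[L6]=91
21. P0: load  L1  bus=[BusRd]  L1: P0=S P1=O  mem[L1]=60
22. P0: load  L4  bus=[-]  L4: P0=E P1=I  mem[L4]=60
23. P1: store L4 := 95  bus=[BusRdX]  L4: P0=I P1=M  mem[L4]=60
24. P1: load  L1  bus=[-]  L1: P0=S P1=O  mem[L1]=60
25. P1: load  L6  bus=[-]  L6: P0=S P1=O  mem[L6]=91
26. P0: store L1 := 62  bus=[BusUpgr,Flush]  L1: P0=M P1=I  mem[L1]=93
27. P0: store L5 := 57  bus=[-]  L5: P0=M P1=I  mem[L5]=20
28. P1: store L1 := 52  bus=[BusRdX,Flush]  L1: P0=I P1=M  mem[L1]=62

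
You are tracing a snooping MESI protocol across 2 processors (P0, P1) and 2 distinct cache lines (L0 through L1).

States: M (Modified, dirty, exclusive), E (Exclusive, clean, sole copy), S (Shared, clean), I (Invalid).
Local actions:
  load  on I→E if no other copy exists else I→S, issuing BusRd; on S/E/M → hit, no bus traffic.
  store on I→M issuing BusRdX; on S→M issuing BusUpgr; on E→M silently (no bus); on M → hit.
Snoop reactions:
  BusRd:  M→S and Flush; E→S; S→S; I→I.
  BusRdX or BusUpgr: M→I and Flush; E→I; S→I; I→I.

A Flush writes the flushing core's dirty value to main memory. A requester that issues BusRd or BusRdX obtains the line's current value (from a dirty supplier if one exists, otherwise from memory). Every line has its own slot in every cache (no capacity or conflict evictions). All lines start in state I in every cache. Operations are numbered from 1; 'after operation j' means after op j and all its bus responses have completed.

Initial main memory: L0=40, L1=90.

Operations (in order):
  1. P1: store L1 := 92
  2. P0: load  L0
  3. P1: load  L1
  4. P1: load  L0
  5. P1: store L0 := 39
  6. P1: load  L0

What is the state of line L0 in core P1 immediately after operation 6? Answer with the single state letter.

state = M

1. P1: store L1 := 92  bus=[BusRdX]  L1: P0=I P1=M  mem[L1]=90
2. P0: load  L0  bus=[BusRd]  L0: P0=E P1=I  mem[L0]=40
3. P1: load  L1  bus=[-]  L1: P0=I P1=M  mem[L1]=90
4. P1: load  L0  bus=[BusRd]  L0: P0=S P1=S  mem[L0]=40
5. P1: store L0 := 39  bus=[BusUpgr]  L0: P0=I P1=M  mem[L0]=40
6. P1: load  L0  bus=[-]  L0: P0=I P1=M  mem[L0]=40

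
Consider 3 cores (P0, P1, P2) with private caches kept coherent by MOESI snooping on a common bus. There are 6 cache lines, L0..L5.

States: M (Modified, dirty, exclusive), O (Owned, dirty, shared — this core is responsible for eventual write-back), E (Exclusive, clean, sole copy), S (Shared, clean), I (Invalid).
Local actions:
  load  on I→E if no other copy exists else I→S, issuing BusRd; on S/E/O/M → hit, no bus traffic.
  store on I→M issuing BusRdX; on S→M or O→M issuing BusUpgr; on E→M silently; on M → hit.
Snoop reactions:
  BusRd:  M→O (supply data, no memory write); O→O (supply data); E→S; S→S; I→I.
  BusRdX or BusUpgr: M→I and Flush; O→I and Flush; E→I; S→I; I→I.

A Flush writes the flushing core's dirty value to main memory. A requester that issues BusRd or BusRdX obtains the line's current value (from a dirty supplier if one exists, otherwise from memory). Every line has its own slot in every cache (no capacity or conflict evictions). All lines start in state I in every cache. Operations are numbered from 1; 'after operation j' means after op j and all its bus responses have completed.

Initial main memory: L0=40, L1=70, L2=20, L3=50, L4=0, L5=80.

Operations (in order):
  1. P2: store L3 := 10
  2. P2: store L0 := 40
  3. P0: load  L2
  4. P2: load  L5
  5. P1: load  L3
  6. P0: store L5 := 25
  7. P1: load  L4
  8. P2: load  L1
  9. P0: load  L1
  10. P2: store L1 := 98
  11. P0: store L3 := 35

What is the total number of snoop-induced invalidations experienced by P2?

invalidations = 2

1. P2: store L3 := 10  bus=[BusRdX]  L3: P0=I P1=I P2=M  mem[L3]=50
2. P2: store L0 := 40  bus=[BusRdX]  L0: P0=I P1=I P2=M  mem[L0]=40
3. P0: load  L2  bus=[BusRd]  L2: P0=E P1=I P2=I  mem[L2]=20
4. P2: load  L5  bus=[BusRd]  L5: P0=I P1=I P2=E  mem[L5]=80
5. P1: load  L3  bus=[BusRd]  L3: P0=I P1=S P2=O  mem[L3]=50
6. P0: store L5 := 25  bus=[BusRdX]  L5: P0=M P1=I P2=I  mem[L5]=80
7. P1: load  L4  bus=[BusRd]  L4: P0=I P1=E P2=I  mem[L4]=0
8. P2: load  L1  bus=[BusRd]  L1: P0=I P1=I P2=E  mem[L1]=70
9. P0: load  L1  bus=[BusRd]  L1: P0=S P1=I P2=S  mem[L1]=70
10. P2: store L1 := 98  bus=[BusUpgr]  L1: P0=I P1=I P2=M  mem[L1]=70
11. P0: store L3 := 35  bus=[BusRdX,Flush]  L3: P0=M P1=I P2=I  mem[L3]=10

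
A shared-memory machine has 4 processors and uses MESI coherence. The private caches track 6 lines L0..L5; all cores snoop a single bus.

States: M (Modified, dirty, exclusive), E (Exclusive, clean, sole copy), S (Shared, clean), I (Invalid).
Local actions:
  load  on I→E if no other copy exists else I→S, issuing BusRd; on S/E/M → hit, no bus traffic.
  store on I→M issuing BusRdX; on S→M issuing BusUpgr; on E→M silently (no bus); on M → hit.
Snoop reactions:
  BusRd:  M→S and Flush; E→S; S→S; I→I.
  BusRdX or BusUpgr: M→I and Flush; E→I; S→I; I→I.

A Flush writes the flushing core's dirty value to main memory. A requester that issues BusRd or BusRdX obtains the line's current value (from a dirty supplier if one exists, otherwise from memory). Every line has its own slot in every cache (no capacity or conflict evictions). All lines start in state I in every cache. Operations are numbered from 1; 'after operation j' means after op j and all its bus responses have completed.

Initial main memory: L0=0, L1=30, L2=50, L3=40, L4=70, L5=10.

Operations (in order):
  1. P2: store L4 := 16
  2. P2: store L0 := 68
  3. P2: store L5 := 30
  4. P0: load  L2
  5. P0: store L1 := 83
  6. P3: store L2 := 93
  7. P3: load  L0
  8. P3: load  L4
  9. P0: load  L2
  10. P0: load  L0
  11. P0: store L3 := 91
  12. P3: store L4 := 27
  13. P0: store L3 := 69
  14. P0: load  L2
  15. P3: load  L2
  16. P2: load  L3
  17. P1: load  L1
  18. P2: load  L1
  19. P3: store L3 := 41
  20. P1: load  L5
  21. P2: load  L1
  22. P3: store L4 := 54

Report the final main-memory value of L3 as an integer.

memory[L3] = 69

[1] P2: store L4 := 16 | P0:I, P1:I, P2:M(16), P3:I | bus: BusRdX
[2] P2: store L0 := 68 | P0:I, P1:I, P2:M(68), P3:I | bus: BusRdX
[3] P2: store L5 := 30 | P0:I, P1:I, P2:M(30), P3:I | bus: BusRdX
[4] P0: load  L2 | P0:E(50), P1:I, P2:I, P3:I | bus: BusRd
[5] P0: store L1 := 83 | P0:M(83), P1:I, P2:I, P3:I | bus: BusRdX
[6] P3: store L2 := 93 | P0:I, P1:I, P2:I, P3:M(93) | bus: BusRdX
[7] P3: load  L0 | P0:I, P1:I, P2:S(68), P3:S(68) | bus: BusRd,Flush
[8] P3: load  L4 | P0:I, P1:I, P2:S(16), P3:S(16) | bus: BusRd,Flush
[9] P0: load  L2 | P0:S(93), P1:I, P2:I, P3:S(93) | bus: BusRd,Flush
[10] P0: load  L0 | P0:S(68), P1:I, P2:S(68), P3:S(68) | bus: BusRd
[11] P0: store L3 := 91 | P0:M(91), P1:I, P2:I, P3:I | bus: BusRdX
[12] P3: store L4 := 27 | P0:I, P1:I, P2:I, P3:M(27) | bus: BusUpgr
[13] P0: store L3 := 69 | P0:M(69), P1:I, P2:I, P3:I | bus: none
[14] P0: load  L2 | P0:S(93), P1:I, P2:I, P3:S(93) | bus: none
[15] P3: load  L2 | P0:S(93), P1:I, P2:I, P3:S(93) | bus: none
[16] P2: load  L3 | P0:S(69), P1:I, P2:S(69), P3:I | bus: BusRd,Flush
[17] P1: load  L1 | P0:S(83), P1:S(83), P2:I, P3:I | bus: BusRd,Flush
[18] P2: load  L1 | P0:S(83), P1:S(83), P2:S(83), P3:I | bus: BusRd
[19] P3: store L3 := 41 | P0:I, P1:I, P2:I, P3:M(41) | bus: BusRdX
[20] P1: load  L5 | P0:I, P1:S(30), P2:S(30), P3:I | bus: BusRd,Flush
[21] P2: load  L1 | P0:S(83), P1:S(83), P2:S(83), P3:I | bus: none
[22] P3: store L4 := 54 | P0:I, P1:I, P2:I, P3:M(54) | bus: none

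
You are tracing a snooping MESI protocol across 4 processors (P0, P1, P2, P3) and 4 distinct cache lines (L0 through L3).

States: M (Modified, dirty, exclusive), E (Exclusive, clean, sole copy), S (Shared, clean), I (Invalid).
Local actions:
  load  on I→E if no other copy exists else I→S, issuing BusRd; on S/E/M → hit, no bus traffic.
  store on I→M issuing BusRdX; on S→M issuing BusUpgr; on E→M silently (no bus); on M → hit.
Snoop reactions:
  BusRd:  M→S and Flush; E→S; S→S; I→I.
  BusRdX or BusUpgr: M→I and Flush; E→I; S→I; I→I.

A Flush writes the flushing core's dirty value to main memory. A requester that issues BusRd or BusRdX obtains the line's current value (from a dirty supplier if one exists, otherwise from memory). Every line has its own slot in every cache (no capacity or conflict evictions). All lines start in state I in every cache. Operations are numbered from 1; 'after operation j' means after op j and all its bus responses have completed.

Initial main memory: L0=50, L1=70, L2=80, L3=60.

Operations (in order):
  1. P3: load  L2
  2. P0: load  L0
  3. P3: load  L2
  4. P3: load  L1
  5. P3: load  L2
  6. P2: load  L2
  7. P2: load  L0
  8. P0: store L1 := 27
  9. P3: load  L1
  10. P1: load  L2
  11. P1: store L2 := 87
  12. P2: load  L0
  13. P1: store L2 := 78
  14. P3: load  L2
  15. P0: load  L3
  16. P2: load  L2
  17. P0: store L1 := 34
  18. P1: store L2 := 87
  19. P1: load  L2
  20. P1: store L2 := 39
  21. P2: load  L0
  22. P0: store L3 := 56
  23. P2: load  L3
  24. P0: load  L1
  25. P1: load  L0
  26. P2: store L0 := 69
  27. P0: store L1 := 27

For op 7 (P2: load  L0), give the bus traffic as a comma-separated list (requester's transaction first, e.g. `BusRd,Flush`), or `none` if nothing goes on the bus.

bus = BusRd

  op1 P3: load  L2 → I/I/I/E on L2; bus BusRd; mem=80
  op2 P0: load  L0 → E/I/I/I on L0; bus BusRd; mem=50
  op3 P3: load  L2 → I/I/I/E on L2; bus (none); mem=80
  op4 P3: load  L1 → I/I/I/E on L1; bus BusRd; mem=70
  op5 P3: load  L2 → I/I/I/E on L2; bus (none); mem=80
  op6 P2: load  L2 → I/I/S/S on L2; bus BusRd; mem=80
  op7 P2: load  L0 → S/I/S/I on L0; bus BusRd; mem=50
  op8 P0: store L1 := 27 → M/I/I/I on L1; bus BusRdX; mem=70
  op9 P3: load  L1 → S/I/I/S on L1; bus BusRd Flush; mem=27
  op10 P1: load  L2 → I/S/S/S on L2; bus BusRd; mem=80
  op11 P1: store L2 := 87 → I/M/I/I on L2; bus BusUpgr; mem=80
  op12 P2: load  L0 → S/I/S/I on L0; bus (none); mem=50
  op13 P1: store L2 := 78 → I/M/I/I on L2; bus (none); mem=80
  op14 P3: load  L2 → I/S/I/S on L2; bus BusRd Flush; mem=78
  op15 P0: load  L3 → E/I/I/I on L3; bus BusRd; mem=60
  op16 P2: load  L2 → I/S/S/S on L2; bus BusRd; mem=78
  op17 P0: store L1 := 34 → M/I/I/I on L1; bus BusUpgr; mem=27
  op18 P1: store L2 := 87 → I/M/I/I on L2; bus BusUpgr; mem=78
  op19 P1: load  L2 → I/M/I/I on L2; bus (none); mem=78
  op20 P1: store L2 := 39 → I/M/I/I on L2; bus (none); mem=78
  op21 P2: load  L0 → S/I/S/I on L0; bus (none); mem=50
  op22 P0: store L3 := 56 → M/I/I/I on L3; bus (none); mem=60
  op23 P2: load  L3 → S/I/S/I on L3; bus BusRd Flush; mem=56
  op24 P0: load  L1 → M/I/I/I on L1; bus (none); mem=27
  op25 P1: load  L0 → S/S/S/I on L0; bus BusRd; mem=50
  op26 P2: store L0 := 69 → I/I/M/I on L0; bus BusUpgr; mem=50
  op27 P0: store L1 := 27 → M/I/I/I on L1; bus (none); mem=27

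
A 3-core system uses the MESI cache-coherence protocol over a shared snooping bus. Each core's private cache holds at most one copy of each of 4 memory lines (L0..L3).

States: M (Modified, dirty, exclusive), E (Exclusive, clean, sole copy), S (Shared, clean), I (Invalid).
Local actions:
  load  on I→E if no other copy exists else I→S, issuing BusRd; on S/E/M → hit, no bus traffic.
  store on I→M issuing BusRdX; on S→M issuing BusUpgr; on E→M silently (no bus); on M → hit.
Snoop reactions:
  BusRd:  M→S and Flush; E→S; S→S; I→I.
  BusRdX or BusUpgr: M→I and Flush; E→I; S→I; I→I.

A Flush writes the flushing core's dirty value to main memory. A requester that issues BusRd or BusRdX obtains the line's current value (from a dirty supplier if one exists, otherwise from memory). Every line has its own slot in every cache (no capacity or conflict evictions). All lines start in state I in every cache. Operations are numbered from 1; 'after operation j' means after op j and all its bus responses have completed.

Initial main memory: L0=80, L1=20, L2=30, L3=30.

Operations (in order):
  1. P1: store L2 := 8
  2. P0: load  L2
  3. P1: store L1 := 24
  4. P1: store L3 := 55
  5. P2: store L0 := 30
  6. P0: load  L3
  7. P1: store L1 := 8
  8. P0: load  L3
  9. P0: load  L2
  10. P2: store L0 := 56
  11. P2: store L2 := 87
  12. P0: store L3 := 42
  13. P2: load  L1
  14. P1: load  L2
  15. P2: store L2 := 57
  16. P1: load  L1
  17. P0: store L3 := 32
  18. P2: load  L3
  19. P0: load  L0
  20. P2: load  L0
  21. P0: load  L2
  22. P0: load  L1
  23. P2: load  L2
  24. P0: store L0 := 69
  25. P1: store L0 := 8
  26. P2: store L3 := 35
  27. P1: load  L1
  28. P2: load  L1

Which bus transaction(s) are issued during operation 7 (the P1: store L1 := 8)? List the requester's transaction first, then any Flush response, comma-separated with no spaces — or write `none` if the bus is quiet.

bus = none

  op1 P1: store L2 := 8 → I/M/I on L2; bus BusRdX; mem=30
  op2 P0: load  L2 → S/S/I on L2; bus BusRd Flush; mem=8
  op3 P1: store L1 := 24 → I/M/I on L1; bus BusRdX; mem=20
  op4 P1: store L3 := 55 → I/M/I on L3; bus BusRdX; mem=30
  op5 P2: store L0 := 30 → I/I/M on L0; bus BusRdX; mem=80
  op6 P0: load  L3 → S/S/I on L3; bus BusRd Flush; mem=55
  op7 P1: store L1 := 8 → I/M/I on L1; bus (none); mem=20
  op8 P0: load  L3 → S/S/I on L3; bus (none); mem=55
  op9 P0: load  L2 → S/S/I on L2; bus (none); mem=8
  op10 P2: store L0 := 56 → I/I/M on L0; bus (none); mem=80
  op11 P2: store L2 := 87 → I/I/M on L2; bus BusRdX; mem=8
  op12 P0: store L3 := 42 → M/I/I on L3; bus BusUpgr; mem=55
  op13 P2: load  L1 → I/S/S on L1; bus BusRd Flush; mem=8
  op14 P1: load  L2 → I/S/S on L2; bus BusRd Flush; mem=87
  op15 P2: store L2 := 57 → I/I/M on L2; bus BusUpgr; mem=87
  op16 P1: load  L1 → I/S/S on L1; bus (none); mem=8
  op17 P0: store L3 := 32 → M/I/I on L3; bus (none); mem=55
  op18 P2: load  L3 → S/I/S on L3; bus BusRd Flush; mem=32
  op19 P0: load  L0 → S/I/S on L0; bus BusRd Flush; mem=56
  op20 P2: load  L0 → S/I/S on L0; bus (none); mem=56
  op21 P0: load  L2 → S/I/S on L2; bus BusRd Flush; mem=57
  op22 P0: load  L1 → S/S/S on L1; bus BusRd; mem=8
  op23 P2: load  L2 → S/I/S on L2; bus (none); mem=57
  op24 P0: store L0 := 69 → M/I/I on L0; bus BusUpgr; mem=56
  op25 P1: store L0 := 8 → I/M/I on L0; bus BusRdX Flush; mem=69
  op26 P2: store L3 := 35 → I/I/M on L3; bus BusUpgr; mem=32
  op27 P1: load  L1 → S/S/S on L1; bus (none); mem=8
  op28 P2: load  L1 → S/S/S on L1; bus (none); mem=8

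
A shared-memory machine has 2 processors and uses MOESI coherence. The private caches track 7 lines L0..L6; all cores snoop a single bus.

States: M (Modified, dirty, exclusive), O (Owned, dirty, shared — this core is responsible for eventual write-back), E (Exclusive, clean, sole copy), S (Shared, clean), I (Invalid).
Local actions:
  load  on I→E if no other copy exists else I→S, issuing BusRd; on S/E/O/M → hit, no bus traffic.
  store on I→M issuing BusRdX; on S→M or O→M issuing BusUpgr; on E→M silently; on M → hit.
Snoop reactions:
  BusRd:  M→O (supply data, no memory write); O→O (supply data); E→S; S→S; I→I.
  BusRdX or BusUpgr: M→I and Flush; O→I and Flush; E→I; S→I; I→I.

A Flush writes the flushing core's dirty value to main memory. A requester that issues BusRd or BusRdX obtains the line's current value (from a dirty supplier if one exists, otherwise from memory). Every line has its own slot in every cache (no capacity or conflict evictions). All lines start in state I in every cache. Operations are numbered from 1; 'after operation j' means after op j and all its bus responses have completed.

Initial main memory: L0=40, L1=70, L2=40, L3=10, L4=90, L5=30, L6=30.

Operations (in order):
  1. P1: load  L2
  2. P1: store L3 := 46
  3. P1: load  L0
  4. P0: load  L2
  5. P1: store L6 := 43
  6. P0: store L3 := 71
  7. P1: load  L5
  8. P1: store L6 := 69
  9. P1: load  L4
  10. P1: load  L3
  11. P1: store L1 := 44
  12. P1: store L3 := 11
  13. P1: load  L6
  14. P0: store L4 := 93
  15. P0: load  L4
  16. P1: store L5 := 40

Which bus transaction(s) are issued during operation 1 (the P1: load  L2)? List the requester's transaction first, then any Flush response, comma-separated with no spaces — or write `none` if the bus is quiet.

1. P1: load  L2  bus=[BusRd]  L2: P0=I P1=E  mem[L2]=40
2. P1: store L3 := 46  bus=[BusRdX]  L3: P0=I P1=M  mem[L3]=10
3. P1: load  L0  bus=[BusRd]  L0: P0=I P1=E  mem[L0]=40
4. P0: load  L2  bus=[BusRd]  L2: P0=S P1=S  mem[L2]=40
5. P1: store L6 := 43  bus=[BusRdX]  L6: P0=I P1=M  mem[L6]=30
6. P0: store L3 := 71  bus=[BusRdX,Flush]  L3: P0=M P1=I  mem[L3]=46
7. P1: load  L5  bus=[BusRd]  L5: P0=I P1=E  mem[L5]=30
8. P1: store L6 := 69  bus=[-]  L6: P0=I P1=M  mem[L6]=30
9. P1: load  L4  bus=[BusRd]  L4: P0=I P1=E  mem[L4]=90
10. P1: load  L3  bus=[BusRd]  L3: P0=O P1=S  mem[L3]=46
11. P1: store L1 := 44  bus=[BusRdX]  L1: P0=I P1=M  mem[L1]=70
12. P1: store L3 := 11  bus=[BusUpgr,Flush]  L3: P0=I P1=M  mem[L3]=71
13. P1: load  L6  bus=[-]  L6: P0=I P1=M  mem[L6]=30
14. P0: store L4 := 93  bus=[BusRdX]  L4: P0=M P1=I  mem[L4]=90
15. P0: load  L4  bus=[-]  L4: P0=M P1=I  mem[L4]=90
16. P1: store L5 := 40  bus=[-]  L5: P0=I P1=M  mem[L5]=30

bus = BusRd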